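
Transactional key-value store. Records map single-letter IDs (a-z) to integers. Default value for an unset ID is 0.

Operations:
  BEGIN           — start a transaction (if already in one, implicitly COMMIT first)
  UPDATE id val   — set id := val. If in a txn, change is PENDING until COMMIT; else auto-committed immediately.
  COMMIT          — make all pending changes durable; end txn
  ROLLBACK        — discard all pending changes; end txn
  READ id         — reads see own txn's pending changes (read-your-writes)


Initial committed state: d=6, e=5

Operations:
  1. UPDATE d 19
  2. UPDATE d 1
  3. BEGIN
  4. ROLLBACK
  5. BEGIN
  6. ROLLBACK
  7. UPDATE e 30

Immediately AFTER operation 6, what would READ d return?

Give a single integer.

Answer: 1

Derivation:
Initial committed: {d=6, e=5}
Op 1: UPDATE d=19 (auto-commit; committed d=19)
Op 2: UPDATE d=1 (auto-commit; committed d=1)
Op 3: BEGIN: in_txn=True, pending={}
Op 4: ROLLBACK: discarded pending []; in_txn=False
Op 5: BEGIN: in_txn=True, pending={}
Op 6: ROLLBACK: discarded pending []; in_txn=False
After op 6: visible(d) = 1 (pending={}, committed={d=1, e=5})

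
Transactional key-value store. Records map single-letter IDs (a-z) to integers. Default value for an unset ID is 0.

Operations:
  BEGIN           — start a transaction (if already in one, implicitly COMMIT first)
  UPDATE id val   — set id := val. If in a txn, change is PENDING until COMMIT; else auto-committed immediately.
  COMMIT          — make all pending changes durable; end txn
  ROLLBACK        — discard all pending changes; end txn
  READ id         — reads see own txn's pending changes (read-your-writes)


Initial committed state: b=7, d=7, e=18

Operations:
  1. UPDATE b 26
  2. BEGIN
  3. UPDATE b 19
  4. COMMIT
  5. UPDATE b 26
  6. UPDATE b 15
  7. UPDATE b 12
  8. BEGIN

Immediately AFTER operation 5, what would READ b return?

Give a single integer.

Answer: 26

Derivation:
Initial committed: {b=7, d=7, e=18}
Op 1: UPDATE b=26 (auto-commit; committed b=26)
Op 2: BEGIN: in_txn=True, pending={}
Op 3: UPDATE b=19 (pending; pending now {b=19})
Op 4: COMMIT: merged ['b'] into committed; committed now {b=19, d=7, e=18}
Op 5: UPDATE b=26 (auto-commit; committed b=26)
After op 5: visible(b) = 26 (pending={}, committed={b=26, d=7, e=18})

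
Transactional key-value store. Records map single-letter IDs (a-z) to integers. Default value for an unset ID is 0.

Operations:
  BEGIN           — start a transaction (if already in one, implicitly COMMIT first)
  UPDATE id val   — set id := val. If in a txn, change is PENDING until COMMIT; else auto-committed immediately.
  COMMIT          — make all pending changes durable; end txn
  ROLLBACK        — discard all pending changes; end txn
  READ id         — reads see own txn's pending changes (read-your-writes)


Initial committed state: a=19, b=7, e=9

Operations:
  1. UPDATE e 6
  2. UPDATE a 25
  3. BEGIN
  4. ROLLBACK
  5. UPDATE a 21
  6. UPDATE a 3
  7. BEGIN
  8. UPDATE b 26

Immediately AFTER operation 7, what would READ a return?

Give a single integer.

Initial committed: {a=19, b=7, e=9}
Op 1: UPDATE e=6 (auto-commit; committed e=6)
Op 2: UPDATE a=25 (auto-commit; committed a=25)
Op 3: BEGIN: in_txn=True, pending={}
Op 4: ROLLBACK: discarded pending []; in_txn=False
Op 5: UPDATE a=21 (auto-commit; committed a=21)
Op 6: UPDATE a=3 (auto-commit; committed a=3)
Op 7: BEGIN: in_txn=True, pending={}
After op 7: visible(a) = 3 (pending={}, committed={a=3, b=7, e=6})

Answer: 3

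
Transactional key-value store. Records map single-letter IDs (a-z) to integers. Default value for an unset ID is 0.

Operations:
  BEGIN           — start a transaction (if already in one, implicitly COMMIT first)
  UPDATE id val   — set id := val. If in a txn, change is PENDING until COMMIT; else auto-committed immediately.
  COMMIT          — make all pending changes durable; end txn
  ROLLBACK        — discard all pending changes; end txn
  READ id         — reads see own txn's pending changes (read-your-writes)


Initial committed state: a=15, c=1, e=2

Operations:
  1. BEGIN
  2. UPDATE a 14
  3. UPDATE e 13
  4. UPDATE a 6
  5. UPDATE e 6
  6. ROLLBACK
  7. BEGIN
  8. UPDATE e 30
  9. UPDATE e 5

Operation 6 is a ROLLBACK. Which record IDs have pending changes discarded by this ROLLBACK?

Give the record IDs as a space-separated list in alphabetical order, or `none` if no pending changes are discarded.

Answer: a e

Derivation:
Initial committed: {a=15, c=1, e=2}
Op 1: BEGIN: in_txn=True, pending={}
Op 2: UPDATE a=14 (pending; pending now {a=14})
Op 3: UPDATE e=13 (pending; pending now {a=14, e=13})
Op 4: UPDATE a=6 (pending; pending now {a=6, e=13})
Op 5: UPDATE e=6 (pending; pending now {a=6, e=6})
Op 6: ROLLBACK: discarded pending ['a', 'e']; in_txn=False
Op 7: BEGIN: in_txn=True, pending={}
Op 8: UPDATE e=30 (pending; pending now {e=30})
Op 9: UPDATE e=5 (pending; pending now {e=5})
ROLLBACK at op 6 discards: ['a', 'e']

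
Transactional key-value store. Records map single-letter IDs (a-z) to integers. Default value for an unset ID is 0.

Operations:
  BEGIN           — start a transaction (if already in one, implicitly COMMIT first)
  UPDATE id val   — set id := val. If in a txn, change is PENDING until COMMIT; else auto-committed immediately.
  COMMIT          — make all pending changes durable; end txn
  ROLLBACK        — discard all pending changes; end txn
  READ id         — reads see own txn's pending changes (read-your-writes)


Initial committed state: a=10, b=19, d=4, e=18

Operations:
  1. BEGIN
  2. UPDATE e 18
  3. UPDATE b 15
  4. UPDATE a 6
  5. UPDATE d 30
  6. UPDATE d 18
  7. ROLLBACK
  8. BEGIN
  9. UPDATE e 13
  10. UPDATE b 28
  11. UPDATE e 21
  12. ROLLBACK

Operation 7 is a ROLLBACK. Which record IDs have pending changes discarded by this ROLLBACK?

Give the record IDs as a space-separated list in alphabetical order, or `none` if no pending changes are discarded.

Answer: a b d e

Derivation:
Initial committed: {a=10, b=19, d=4, e=18}
Op 1: BEGIN: in_txn=True, pending={}
Op 2: UPDATE e=18 (pending; pending now {e=18})
Op 3: UPDATE b=15 (pending; pending now {b=15, e=18})
Op 4: UPDATE a=6 (pending; pending now {a=6, b=15, e=18})
Op 5: UPDATE d=30 (pending; pending now {a=6, b=15, d=30, e=18})
Op 6: UPDATE d=18 (pending; pending now {a=6, b=15, d=18, e=18})
Op 7: ROLLBACK: discarded pending ['a', 'b', 'd', 'e']; in_txn=False
Op 8: BEGIN: in_txn=True, pending={}
Op 9: UPDATE e=13 (pending; pending now {e=13})
Op 10: UPDATE b=28 (pending; pending now {b=28, e=13})
Op 11: UPDATE e=21 (pending; pending now {b=28, e=21})
Op 12: ROLLBACK: discarded pending ['b', 'e']; in_txn=False
ROLLBACK at op 7 discards: ['a', 'b', 'd', 'e']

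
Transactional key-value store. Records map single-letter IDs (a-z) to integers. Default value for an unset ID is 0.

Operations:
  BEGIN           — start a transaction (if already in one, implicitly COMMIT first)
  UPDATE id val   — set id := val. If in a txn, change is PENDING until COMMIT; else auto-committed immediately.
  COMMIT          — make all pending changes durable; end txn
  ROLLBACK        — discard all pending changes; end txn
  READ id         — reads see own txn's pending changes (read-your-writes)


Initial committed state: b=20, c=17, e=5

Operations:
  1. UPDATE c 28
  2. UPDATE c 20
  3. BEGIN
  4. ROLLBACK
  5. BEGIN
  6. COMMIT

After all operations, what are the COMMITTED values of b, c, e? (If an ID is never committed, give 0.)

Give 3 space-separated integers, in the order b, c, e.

Answer: 20 20 5

Derivation:
Initial committed: {b=20, c=17, e=5}
Op 1: UPDATE c=28 (auto-commit; committed c=28)
Op 2: UPDATE c=20 (auto-commit; committed c=20)
Op 3: BEGIN: in_txn=True, pending={}
Op 4: ROLLBACK: discarded pending []; in_txn=False
Op 5: BEGIN: in_txn=True, pending={}
Op 6: COMMIT: merged [] into committed; committed now {b=20, c=20, e=5}
Final committed: {b=20, c=20, e=5}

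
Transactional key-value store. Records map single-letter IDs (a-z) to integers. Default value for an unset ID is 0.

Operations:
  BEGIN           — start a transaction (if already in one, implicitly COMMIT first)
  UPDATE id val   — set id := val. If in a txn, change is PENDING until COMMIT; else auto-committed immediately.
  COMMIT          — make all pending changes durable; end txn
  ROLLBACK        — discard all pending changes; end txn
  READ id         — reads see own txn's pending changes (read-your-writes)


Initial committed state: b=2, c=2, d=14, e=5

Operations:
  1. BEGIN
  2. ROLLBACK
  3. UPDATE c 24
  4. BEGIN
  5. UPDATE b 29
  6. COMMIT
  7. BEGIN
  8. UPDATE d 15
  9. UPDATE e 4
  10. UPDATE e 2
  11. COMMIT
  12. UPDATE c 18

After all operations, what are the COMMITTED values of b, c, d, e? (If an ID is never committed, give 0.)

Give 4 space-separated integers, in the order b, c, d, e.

Initial committed: {b=2, c=2, d=14, e=5}
Op 1: BEGIN: in_txn=True, pending={}
Op 2: ROLLBACK: discarded pending []; in_txn=False
Op 3: UPDATE c=24 (auto-commit; committed c=24)
Op 4: BEGIN: in_txn=True, pending={}
Op 5: UPDATE b=29 (pending; pending now {b=29})
Op 6: COMMIT: merged ['b'] into committed; committed now {b=29, c=24, d=14, e=5}
Op 7: BEGIN: in_txn=True, pending={}
Op 8: UPDATE d=15 (pending; pending now {d=15})
Op 9: UPDATE e=4 (pending; pending now {d=15, e=4})
Op 10: UPDATE e=2 (pending; pending now {d=15, e=2})
Op 11: COMMIT: merged ['d', 'e'] into committed; committed now {b=29, c=24, d=15, e=2}
Op 12: UPDATE c=18 (auto-commit; committed c=18)
Final committed: {b=29, c=18, d=15, e=2}

Answer: 29 18 15 2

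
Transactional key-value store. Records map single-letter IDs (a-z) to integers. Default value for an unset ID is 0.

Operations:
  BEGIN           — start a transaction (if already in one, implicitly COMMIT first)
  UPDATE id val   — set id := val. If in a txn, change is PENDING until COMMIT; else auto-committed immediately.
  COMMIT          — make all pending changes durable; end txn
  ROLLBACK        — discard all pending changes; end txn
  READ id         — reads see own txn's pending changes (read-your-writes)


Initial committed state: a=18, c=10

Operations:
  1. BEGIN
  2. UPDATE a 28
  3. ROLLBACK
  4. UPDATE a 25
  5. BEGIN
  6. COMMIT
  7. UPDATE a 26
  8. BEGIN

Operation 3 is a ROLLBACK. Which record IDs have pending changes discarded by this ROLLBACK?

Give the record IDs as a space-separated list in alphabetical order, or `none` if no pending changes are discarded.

Initial committed: {a=18, c=10}
Op 1: BEGIN: in_txn=True, pending={}
Op 2: UPDATE a=28 (pending; pending now {a=28})
Op 3: ROLLBACK: discarded pending ['a']; in_txn=False
Op 4: UPDATE a=25 (auto-commit; committed a=25)
Op 5: BEGIN: in_txn=True, pending={}
Op 6: COMMIT: merged [] into committed; committed now {a=25, c=10}
Op 7: UPDATE a=26 (auto-commit; committed a=26)
Op 8: BEGIN: in_txn=True, pending={}
ROLLBACK at op 3 discards: ['a']

Answer: a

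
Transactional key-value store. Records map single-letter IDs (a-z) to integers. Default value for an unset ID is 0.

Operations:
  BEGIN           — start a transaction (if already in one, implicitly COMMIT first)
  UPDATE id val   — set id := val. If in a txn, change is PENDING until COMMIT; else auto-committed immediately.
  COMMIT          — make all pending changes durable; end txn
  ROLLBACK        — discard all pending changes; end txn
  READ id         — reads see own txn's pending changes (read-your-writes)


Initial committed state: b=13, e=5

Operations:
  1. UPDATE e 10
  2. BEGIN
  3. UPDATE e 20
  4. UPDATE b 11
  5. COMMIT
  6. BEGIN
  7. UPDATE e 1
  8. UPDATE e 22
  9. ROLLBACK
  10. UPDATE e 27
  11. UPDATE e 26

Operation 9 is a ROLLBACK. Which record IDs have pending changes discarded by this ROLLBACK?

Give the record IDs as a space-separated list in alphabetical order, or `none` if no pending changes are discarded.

Initial committed: {b=13, e=5}
Op 1: UPDATE e=10 (auto-commit; committed e=10)
Op 2: BEGIN: in_txn=True, pending={}
Op 3: UPDATE e=20 (pending; pending now {e=20})
Op 4: UPDATE b=11 (pending; pending now {b=11, e=20})
Op 5: COMMIT: merged ['b', 'e'] into committed; committed now {b=11, e=20}
Op 6: BEGIN: in_txn=True, pending={}
Op 7: UPDATE e=1 (pending; pending now {e=1})
Op 8: UPDATE e=22 (pending; pending now {e=22})
Op 9: ROLLBACK: discarded pending ['e']; in_txn=False
Op 10: UPDATE e=27 (auto-commit; committed e=27)
Op 11: UPDATE e=26 (auto-commit; committed e=26)
ROLLBACK at op 9 discards: ['e']

Answer: e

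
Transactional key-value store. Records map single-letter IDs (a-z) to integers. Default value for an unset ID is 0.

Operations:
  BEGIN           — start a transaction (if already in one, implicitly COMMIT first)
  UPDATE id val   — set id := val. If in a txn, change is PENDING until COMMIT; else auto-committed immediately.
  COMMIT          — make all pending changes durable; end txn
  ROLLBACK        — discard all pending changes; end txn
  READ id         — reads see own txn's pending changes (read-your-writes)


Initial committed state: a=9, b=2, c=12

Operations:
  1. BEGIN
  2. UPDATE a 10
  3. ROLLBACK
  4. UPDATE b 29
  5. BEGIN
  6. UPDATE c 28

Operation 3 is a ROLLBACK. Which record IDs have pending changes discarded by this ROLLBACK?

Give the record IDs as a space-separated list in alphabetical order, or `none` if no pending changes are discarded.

Answer: a

Derivation:
Initial committed: {a=9, b=2, c=12}
Op 1: BEGIN: in_txn=True, pending={}
Op 2: UPDATE a=10 (pending; pending now {a=10})
Op 3: ROLLBACK: discarded pending ['a']; in_txn=False
Op 4: UPDATE b=29 (auto-commit; committed b=29)
Op 5: BEGIN: in_txn=True, pending={}
Op 6: UPDATE c=28 (pending; pending now {c=28})
ROLLBACK at op 3 discards: ['a']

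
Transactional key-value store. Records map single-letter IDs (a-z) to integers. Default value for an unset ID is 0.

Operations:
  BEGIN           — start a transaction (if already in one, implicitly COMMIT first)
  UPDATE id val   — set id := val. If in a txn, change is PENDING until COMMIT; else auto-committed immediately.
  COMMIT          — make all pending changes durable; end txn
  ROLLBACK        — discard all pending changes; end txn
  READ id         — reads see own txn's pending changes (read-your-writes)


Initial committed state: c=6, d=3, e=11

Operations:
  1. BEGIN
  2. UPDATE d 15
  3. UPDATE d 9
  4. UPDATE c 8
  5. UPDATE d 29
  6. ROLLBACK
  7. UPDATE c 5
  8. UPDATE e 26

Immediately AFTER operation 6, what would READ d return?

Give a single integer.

Answer: 3

Derivation:
Initial committed: {c=6, d=3, e=11}
Op 1: BEGIN: in_txn=True, pending={}
Op 2: UPDATE d=15 (pending; pending now {d=15})
Op 3: UPDATE d=9 (pending; pending now {d=9})
Op 4: UPDATE c=8 (pending; pending now {c=8, d=9})
Op 5: UPDATE d=29 (pending; pending now {c=8, d=29})
Op 6: ROLLBACK: discarded pending ['c', 'd']; in_txn=False
After op 6: visible(d) = 3 (pending={}, committed={c=6, d=3, e=11})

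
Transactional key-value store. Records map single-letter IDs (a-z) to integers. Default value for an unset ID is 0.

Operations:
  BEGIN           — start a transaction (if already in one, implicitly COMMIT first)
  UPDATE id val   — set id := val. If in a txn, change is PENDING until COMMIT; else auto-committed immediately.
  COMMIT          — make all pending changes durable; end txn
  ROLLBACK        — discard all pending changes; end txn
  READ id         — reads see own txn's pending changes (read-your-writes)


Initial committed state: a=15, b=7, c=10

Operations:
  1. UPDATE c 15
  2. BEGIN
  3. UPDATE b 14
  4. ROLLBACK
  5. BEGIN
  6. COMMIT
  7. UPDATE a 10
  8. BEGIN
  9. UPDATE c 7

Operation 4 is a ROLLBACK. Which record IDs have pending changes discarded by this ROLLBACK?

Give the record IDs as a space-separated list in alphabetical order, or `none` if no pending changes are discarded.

Answer: b

Derivation:
Initial committed: {a=15, b=7, c=10}
Op 1: UPDATE c=15 (auto-commit; committed c=15)
Op 2: BEGIN: in_txn=True, pending={}
Op 3: UPDATE b=14 (pending; pending now {b=14})
Op 4: ROLLBACK: discarded pending ['b']; in_txn=False
Op 5: BEGIN: in_txn=True, pending={}
Op 6: COMMIT: merged [] into committed; committed now {a=15, b=7, c=15}
Op 7: UPDATE a=10 (auto-commit; committed a=10)
Op 8: BEGIN: in_txn=True, pending={}
Op 9: UPDATE c=7 (pending; pending now {c=7})
ROLLBACK at op 4 discards: ['b']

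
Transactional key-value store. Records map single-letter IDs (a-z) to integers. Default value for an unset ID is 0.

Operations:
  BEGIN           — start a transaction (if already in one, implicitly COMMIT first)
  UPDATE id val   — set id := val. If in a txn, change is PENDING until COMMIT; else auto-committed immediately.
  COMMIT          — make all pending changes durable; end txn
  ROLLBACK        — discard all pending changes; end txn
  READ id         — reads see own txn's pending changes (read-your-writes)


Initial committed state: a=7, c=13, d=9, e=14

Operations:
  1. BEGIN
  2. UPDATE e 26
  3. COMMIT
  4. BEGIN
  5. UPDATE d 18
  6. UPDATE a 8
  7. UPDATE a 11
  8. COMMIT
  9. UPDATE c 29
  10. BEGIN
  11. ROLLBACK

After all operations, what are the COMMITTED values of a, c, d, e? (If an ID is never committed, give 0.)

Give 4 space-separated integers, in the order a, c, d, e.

Answer: 11 29 18 26

Derivation:
Initial committed: {a=7, c=13, d=9, e=14}
Op 1: BEGIN: in_txn=True, pending={}
Op 2: UPDATE e=26 (pending; pending now {e=26})
Op 3: COMMIT: merged ['e'] into committed; committed now {a=7, c=13, d=9, e=26}
Op 4: BEGIN: in_txn=True, pending={}
Op 5: UPDATE d=18 (pending; pending now {d=18})
Op 6: UPDATE a=8 (pending; pending now {a=8, d=18})
Op 7: UPDATE a=11 (pending; pending now {a=11, d=18})
Op 8: COMMIT: merged ['a', 'd'] into committed; committed now {a=11, c=13, d=18, e=26}
Op 9: UPDATE c=29 (auto-commit; committed c=29)
Op 10: BEGIN: in_txn=True, pending={}
Op 11: ROLLBACK: discarded pending []; in_txn=False
Final committed: {a=11, c=29, d=18, e=26}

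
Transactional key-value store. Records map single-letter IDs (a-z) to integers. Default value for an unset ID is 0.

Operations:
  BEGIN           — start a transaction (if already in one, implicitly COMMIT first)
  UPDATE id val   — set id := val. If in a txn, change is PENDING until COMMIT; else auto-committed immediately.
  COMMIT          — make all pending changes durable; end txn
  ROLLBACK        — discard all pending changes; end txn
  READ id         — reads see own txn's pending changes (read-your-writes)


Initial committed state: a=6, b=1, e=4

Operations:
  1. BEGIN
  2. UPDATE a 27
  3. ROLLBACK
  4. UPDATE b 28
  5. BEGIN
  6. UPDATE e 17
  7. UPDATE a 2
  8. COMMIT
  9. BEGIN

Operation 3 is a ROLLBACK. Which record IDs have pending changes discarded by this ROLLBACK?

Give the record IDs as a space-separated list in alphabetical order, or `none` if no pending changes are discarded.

Answer: a

Derivation:
Initial committed: {a=6, b=1, e=4}
Op 1: BEGIN: in_txn=True, pending={}
Op 2: UPDATE a=27 (pending; pending now {a=27})
Op 3: ROLLBACK: discarded pending ['a']; in_txn=False
Op 4: UPDATE b=28 (auto-commit; committed b=28)
Op 5: BEGIN: in_txn=True, pending={}
Op 6: UPDATE e=17 (pending; pending now {e=17})
Op 7: UPDATE a=2 (pending; pending now {a=2, e=17})
Op 8: COMMIT: merged ['a', 'e'] into committed; committed now {a=2, b=28, e=17}
Op 9: BEGIN: in_txn=True, pending={}
ROLLBACK at op 3 discards: ['a']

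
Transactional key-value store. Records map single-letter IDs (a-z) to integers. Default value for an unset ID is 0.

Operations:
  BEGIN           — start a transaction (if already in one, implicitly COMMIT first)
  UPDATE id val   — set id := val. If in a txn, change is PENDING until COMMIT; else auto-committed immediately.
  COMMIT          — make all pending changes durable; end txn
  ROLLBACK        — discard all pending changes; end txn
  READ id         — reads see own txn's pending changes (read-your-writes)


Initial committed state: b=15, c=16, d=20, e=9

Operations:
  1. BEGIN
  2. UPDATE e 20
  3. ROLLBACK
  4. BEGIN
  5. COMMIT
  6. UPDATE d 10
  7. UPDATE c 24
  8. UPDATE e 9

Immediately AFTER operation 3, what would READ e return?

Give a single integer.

Answer: 9

Derivation:
Initial committed: {b=15, c=16, d=20, e=9}
Op 1: BEGIN: in_txn=True, pending={}
Op 2: UPDATE e=20 (pending; pending now {e=20})
Op 3: ROLLBACK: discarded pending ['e']; in_txn=False
After op 3: visible(e) = 9 (pending={}, committed={b=15, c=16, d=20, e=9})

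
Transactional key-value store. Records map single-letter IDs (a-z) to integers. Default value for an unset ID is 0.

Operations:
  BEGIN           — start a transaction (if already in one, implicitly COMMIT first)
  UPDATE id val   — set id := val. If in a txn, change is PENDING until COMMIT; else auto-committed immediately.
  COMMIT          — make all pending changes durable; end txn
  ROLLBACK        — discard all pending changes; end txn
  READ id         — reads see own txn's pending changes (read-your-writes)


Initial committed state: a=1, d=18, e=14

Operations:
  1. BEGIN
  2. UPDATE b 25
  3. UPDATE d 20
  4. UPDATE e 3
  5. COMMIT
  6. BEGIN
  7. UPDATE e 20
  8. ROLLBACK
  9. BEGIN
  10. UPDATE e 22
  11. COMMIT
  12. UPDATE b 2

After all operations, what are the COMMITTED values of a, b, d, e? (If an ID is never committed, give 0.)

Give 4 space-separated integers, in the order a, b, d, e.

Initial committed: {a=1, d=18, e=14}
Op 1: BEGIN: in_txn=True, pending={}
Op 2: UPDATE b=25 (pending; pending now {b=25})
Op 3: UPDATE d=20 (pending; pending now {b=25, d=20})
Op 4: UPDATE e=3 (pending; pending now {b=25, d=20, e=3})
Op 5: COMMIT: merged ['b', 'd', 'e'] into committed; committed now {a=1, b=25, d=20, e=3}
Op 6: BEGIN: in_txn=True, pending={}
Op 7: UPDATE e=20 (pending; pending now {e=20})
Op 8: ROLLBACK: discarded pending ['e']; in_txn=False
Op 9: BEGIN: in_txn=True, pending={}
Op 10: UPDATE e=22 (pending; pending now {e=22})
Op 11: COMMIT: merged ['e'] into committed; committed now {a=1, b=25, d=20, e=22}
Op 12: UPDATE b=2 (auto-commit; committed b=2)
Final committed: {a=1, b=2, d=20, e=22}

Answer: 1 2 20 22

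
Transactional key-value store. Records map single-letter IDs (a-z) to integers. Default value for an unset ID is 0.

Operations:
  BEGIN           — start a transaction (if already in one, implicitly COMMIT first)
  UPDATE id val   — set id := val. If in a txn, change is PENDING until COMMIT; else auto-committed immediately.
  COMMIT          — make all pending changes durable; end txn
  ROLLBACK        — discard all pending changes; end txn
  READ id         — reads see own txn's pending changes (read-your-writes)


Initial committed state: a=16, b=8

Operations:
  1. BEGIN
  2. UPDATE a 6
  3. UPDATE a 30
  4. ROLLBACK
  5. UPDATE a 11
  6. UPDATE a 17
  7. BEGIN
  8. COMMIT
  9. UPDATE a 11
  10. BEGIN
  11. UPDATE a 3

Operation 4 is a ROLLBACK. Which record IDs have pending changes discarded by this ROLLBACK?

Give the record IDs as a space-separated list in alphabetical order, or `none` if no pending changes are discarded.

Initial committed: {a=16, b=8}
Op 1: BEGIN: in_txn=True, pending={}
Op 2: UPDATE a=6 (pending; pending now {a=6})
Op 3: UPDATE a=30 (pending; pending now {a=30})
Op 4: ROLLBACK: discarded pending ['a']; in_txn=False
Op 5: UPDATE a=11 (auto-commit; committed a=11)
Op 6: UPDATE a=17 (auto-commit; committed a=17)
Op 7: BEGIN: in_txn=True, pending={}
Op 8: COMMIT: merged [] into committed; committed now {a=17, b=8}
Op 9: UPDATE a=11 (auto-commit; committed a=11)
Op 10: BEGIN: in_txn=True, pending={}
Op 11: UPDATE a=3 (pending; pending now {a=3})
ROLLBACK at op 4 discards: ['a']

Answer: a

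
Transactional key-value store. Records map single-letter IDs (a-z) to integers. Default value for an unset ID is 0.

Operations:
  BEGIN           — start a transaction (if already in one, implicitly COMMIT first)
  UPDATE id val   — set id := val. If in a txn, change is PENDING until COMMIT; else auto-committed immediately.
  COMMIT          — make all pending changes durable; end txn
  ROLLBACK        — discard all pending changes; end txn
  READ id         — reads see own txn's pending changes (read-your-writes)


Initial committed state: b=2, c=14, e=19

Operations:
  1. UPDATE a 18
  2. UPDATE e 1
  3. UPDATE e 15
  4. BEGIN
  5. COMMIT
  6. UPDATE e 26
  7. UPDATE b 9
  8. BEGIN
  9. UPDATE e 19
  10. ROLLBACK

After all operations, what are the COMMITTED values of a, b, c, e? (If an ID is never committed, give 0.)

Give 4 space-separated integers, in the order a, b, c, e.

Initial committed: {b=2, c=14, e=19}
Op 1: UPDATE a=18 (auto-commit; committed a=18)
Op 2: UPDATE e=1 (auto-commit; committed e=1)
Op 3: UPDATE e=15 (auto-commit; committed e=15)
Op 4: BEGIN: in_txn=True, pending={}
Op 5: COMMIT: merged [] into committed; committed now {a=18, b=2, c=14, e=15}
Op 6: UPDATE e=26 (auto-commit; committed e=26)
Op 7: UPDATE b=9 (auto-commit; committed b=9)
Op 8: BEGIN: in_txn=True, pending={}
Op 9: UPDATE e=19 (pending; pending now {e=19})
Op 10: ROLLBACK: discarded pending ['e']; in_txn=False
Final committed: {a=18, b=9, c=14, e=26}

Answer: 18 9 14 26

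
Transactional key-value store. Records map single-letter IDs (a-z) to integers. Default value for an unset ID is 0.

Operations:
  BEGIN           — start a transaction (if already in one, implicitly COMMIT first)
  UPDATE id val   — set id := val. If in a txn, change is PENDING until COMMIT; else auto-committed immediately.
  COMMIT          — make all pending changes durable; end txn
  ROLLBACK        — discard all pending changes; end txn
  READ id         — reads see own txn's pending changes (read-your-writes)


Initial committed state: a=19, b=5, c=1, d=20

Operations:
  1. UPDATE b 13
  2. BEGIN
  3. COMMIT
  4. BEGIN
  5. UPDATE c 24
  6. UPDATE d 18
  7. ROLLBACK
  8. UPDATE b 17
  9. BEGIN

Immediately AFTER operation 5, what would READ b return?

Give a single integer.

Initial committed: {a=19, b=5, c=1, d=20}
Op 1: UPDATE b=13 (auto-commit; committed b=13)
Op 2: BEGIN: in_txn=True, pending={}
Op 3: COMMIT: merged [] into committed; committed now {a=19, b=13, c=1, d=20}
Op 4: BEGIN: in_txn=True, pending={}
Op 5: UPDATE c=24 (pending; pending now {c=24})
After op 5: visible(b) = 13 (pending={c=24}, committed={a=19, b=13, c=1, d=20})

Answer: 13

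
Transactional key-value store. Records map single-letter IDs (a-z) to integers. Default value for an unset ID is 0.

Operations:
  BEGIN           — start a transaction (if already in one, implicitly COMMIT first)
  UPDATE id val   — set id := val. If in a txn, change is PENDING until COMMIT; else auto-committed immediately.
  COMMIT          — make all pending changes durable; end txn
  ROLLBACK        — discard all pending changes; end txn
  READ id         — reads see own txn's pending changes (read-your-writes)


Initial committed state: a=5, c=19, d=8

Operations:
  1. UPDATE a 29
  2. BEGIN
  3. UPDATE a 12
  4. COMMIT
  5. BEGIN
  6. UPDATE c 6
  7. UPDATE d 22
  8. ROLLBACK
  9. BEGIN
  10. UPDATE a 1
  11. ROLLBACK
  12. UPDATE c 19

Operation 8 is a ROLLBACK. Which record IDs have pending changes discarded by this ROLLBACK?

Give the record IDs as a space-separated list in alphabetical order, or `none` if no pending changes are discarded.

Initial committed: {a=5, c=19, d=8}
Op 1: UPDATE a=29 (auto-commit; committed a=29)
Op 2: BEGIN: in_txn=True, pending={}
Op 3: UPDATE a=12 (pending; pending now {a=12})
Op 4: COMMIT: merged ['a'] into committed; committed now {a=12, c=19, d=8}
Op 5: BEGIN: in_txn=True, pending={}
Op 6: UPDATE c=6 (pending; pending now {c=6})
Op 7: UPDATE d=22 (pending; pending now {c=6, d=22})
Op 8: ROLLBACK: discarded pending ['c', 'd']; in_txn=False
Op 9: BEGIN: in_txn=True, pending={}
Op 10: UPDATE a=1 (pending; pending now {a=1})
Op 11: ROLLBACK: discarded pending ['a']; in_txn=False
Op 12: UPDATE c=19 (auto-commit; committed c=19)
ROLLBACK at op 8 discards: ['c', 'd']

Answer: c d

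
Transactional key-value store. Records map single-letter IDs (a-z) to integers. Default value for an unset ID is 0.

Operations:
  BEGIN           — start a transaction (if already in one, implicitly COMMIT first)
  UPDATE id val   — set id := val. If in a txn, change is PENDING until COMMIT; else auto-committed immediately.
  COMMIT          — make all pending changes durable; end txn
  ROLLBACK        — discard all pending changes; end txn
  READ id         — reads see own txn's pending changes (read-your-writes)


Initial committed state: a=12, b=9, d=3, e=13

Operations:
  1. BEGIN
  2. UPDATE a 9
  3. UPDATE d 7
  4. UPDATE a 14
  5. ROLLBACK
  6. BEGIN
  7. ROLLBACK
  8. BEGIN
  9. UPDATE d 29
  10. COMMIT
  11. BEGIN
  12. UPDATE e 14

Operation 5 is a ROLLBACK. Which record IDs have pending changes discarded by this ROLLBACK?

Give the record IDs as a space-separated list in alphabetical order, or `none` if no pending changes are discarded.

Initial committed: {a=12, b=9, d=3, e=13}
Op 1: BEGIN: in_txn=True, pending={}
Op 2: UPDATE a=9 (pending; pending now {a=9})
Op 3: UPDATE d=7 (pending; pending now {a=9, d=7})
Op 4: UPDATE a=14 (pending; pending now {a=14, d=7})
Op 5: ROLLBACK: discarded pending ['a', 'd']; in_txn=False
Op 6: BEGIN: in_txn=True, pending={}
Op 7: ROLLBACK: discarded pending []; in_txn=False
Op 8: BEGIN: in_txn=True, pending={}
Op 9: UPDATE d=29 (pending; pending now {d=29})
Op 10: COMMIT: merged ['d'] into committed; committed now {a=12, b=9, d=29, e=13}
Op 11: BEGIN: in_txn=True, pending={}
Op 12: UPDATE e=14 (pending; pending now {e=14})
ROLLBACK at op 5 discards: ['a', 'd']

Answer: a d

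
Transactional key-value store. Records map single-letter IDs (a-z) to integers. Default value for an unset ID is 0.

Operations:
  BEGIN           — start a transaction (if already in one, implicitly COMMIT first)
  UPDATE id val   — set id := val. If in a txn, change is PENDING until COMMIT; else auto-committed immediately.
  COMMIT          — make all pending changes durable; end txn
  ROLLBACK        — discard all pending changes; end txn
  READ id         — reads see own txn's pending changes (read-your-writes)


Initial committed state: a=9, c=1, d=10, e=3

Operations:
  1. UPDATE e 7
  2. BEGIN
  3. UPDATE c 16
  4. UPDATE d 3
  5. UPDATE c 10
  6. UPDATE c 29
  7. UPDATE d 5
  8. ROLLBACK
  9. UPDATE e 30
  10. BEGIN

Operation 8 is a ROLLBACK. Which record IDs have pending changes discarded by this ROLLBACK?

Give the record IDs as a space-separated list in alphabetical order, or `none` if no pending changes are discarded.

Initial committed: {a=9, c=1, d=10, e=3}
Op 1: UPDATE e=7 (auto-commit; committed e=7)
Op 2: BEGIN: in_txn=True, pending={}
Op 3: UPDATE c=16 (pending; pending now {c=16})
Op 4: UPDATE d=3 (pending; pending now {c=16, d=3})
Op 5: UPDATE c=10 (pending; pending now {c=10, d=3})
Op 6: UPDATE c=29 (pending; pending now {c=29, d=3})
Op 7: UPDATE d=5 (pending; pending now {c=29, d=5})
Op 8: ROLLBACK: discarded pending ['c', 'd']; in_txn=False
Op 9: UPDATE e=30 (auto-commit; committed e=30)
Op 10: BEGIN: in_txn=True, pending={}
ROLLBACK at op 8 discards: ['c', 'd']

Answer: c d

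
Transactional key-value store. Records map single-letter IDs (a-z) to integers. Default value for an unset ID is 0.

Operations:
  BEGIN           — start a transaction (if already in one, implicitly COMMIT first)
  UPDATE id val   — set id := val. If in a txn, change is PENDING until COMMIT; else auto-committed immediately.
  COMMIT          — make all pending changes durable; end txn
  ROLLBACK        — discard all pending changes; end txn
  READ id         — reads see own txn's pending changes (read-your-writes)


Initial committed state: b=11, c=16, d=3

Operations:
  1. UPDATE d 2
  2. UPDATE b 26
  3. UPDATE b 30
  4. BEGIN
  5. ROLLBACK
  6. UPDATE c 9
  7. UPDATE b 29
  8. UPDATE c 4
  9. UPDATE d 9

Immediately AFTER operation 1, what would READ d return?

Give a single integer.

Answer: 2

Derivation:
Initial committed: {b=11, c=16, d=3}
Op 1: UPDATE d=2 (auto-commit; committed d=2)
After op 1: visible(d) = 2 (pending={}, committed={b=11, c=16, d=2})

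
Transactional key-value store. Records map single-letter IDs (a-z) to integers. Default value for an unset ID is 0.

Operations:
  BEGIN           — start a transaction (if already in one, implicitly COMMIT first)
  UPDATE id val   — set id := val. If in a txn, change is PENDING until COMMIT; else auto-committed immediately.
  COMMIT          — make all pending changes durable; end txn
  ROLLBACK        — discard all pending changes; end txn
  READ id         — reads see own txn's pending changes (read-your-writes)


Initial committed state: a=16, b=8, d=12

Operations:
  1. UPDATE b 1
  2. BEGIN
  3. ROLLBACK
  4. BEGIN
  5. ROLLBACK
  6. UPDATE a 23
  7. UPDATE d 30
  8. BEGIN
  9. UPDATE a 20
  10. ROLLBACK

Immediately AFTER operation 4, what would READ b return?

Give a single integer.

Answer: 1

Derivation:
Initial committed: {a=16, b=8, d=12}
Op 1: UPDATE b=1 (auto-commit; committed b=1)
Op 2: BEGIN: in_txn=True, pending={}
Op 3: ROLLBACK: discarded pending []; in_txn=False
Op 4: BEGIN: in_txn=True, pending={}
After op 4: visible(b) = 1 (pending={}, committed={a=16, b=1, d=12})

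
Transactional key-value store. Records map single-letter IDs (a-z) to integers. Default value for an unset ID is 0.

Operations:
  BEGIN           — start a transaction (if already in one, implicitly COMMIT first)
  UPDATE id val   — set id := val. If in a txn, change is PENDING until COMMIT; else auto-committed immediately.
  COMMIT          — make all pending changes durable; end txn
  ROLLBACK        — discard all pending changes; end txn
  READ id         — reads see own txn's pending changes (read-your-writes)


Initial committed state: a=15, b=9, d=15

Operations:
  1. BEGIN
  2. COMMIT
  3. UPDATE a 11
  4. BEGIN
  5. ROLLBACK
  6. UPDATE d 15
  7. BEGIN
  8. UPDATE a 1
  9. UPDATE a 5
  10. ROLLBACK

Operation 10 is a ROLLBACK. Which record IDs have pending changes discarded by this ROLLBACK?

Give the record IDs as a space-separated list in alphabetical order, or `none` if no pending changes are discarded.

Answer: a

Derivation:
Initial committed: {a=15, b=9, d=15}
Op 1: BEGIN: in_txn=True, pending={}
Op 2: COMMIT: merged [] into committed; committed now {a=15, b=9, d=15}
Op 3: UPDATE a=11 (auto-commit; committed a=11)
Op 4: BEGIN: in_txn=True, pending={}
Op 5: ROLLBACK: discarded pending []; in_txn=False
Op 6: UPDATE d=15 (auto-commit; committed d=15)
Op 7: BEGIN: in_txn=True, pending={}
Op 8: UPDATE a=1 (pending; pending now {a=1})
Op 9: UPDATE a=5 (pending; pending now {a=5})
Op 10: ROLLBACK: discarded pending ['a']; in_txn=False
ROLLBACK at op 10 discards: ['a']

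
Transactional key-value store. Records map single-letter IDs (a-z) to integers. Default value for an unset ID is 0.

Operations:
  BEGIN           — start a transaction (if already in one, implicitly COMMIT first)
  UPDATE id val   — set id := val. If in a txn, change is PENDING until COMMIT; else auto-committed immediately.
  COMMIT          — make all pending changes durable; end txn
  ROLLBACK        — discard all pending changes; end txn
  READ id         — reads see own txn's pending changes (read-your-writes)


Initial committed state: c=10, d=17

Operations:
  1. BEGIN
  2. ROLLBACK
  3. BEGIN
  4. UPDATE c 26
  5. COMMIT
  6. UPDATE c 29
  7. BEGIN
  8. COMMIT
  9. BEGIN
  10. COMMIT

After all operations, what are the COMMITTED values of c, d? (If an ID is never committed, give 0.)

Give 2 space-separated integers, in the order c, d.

Answer: 29 17

Derivation:
Initial committed: {c=10, d=17}
Op 1: BEGIN: in_txn=True, pending={}
Op 2: ROLLBACK: discarded pending []; in_txn=False
Op 3: BEGIN: in_txn=True, pending={}
Op 4: UPDATE c=26 (pending; pending now {c=26})
Op 5: COMMIT: merged ['c'] into committed; committed now {c=26, d=17}
Op 6: UPDATE c=29 (auto-commit; committed c=29)
Op 7: BEGIN: in_txn=True, pending={}
Op 8: COMMIT: merged [] into committed; committed now {c=29, d=17}
Op 9: BEGIN: in_txn=True, pending={}
Op 10: COMMIT: merged [] into committed; committed now {c=29, d=17}
Final committed: {c=29, d=17}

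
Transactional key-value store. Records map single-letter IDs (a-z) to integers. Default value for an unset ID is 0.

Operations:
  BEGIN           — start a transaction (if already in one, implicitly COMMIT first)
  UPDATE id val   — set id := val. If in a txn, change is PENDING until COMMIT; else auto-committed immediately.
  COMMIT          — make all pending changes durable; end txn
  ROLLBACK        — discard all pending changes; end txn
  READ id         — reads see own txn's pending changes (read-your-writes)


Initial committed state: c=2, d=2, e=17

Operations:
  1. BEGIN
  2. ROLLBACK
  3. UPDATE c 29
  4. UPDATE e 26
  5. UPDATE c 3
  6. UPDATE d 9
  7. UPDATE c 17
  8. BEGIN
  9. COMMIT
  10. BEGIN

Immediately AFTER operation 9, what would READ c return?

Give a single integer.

Answer: 17

Derivation:
Initial committed: {c=2, d=2, e=17}
Op 1: BEGIN: in_txn=True, pending={}
Op 2: ROLLBACK: discarded pending []; in_txn=False
Op 3: UPDATE c=29 (auto-commit; committed c=29)
Op 4: UPDATE e=26 (auto-commit; committed e=26)
Op 5: UPDATE c=3 (auto-commit; committed c=3)
Op 6: UPDATE d=9 (auto-commit; committed d=9)
Op 7: UPDATE c=17 (auto-commit; committed c=17)
Op 8: BEGIN: in_txn=True, pending={}
Op 9: COMMIT: merged [] into committed; committed now {c=17, d=9, e=26}
After op 9: visible(c) = 17 (pending={}, committed={c=17, d=9, e=26})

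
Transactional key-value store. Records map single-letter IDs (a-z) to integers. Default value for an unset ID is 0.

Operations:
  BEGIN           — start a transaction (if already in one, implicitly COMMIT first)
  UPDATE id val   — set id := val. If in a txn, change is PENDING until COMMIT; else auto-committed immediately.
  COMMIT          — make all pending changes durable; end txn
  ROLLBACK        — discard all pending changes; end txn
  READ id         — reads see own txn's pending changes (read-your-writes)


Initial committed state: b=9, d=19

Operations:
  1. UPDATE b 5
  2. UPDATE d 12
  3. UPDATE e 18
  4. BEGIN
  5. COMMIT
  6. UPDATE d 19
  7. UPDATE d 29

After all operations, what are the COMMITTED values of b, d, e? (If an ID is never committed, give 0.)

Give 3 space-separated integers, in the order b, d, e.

Answer: 5 29 18

Derivation:
Initial committed: {b=9, d=19}
Op 1: UPDATE b=5 (auto-commit; committed b=5)
Op 2: UPDATE d=12 (auto-commit; committed d=12)
Op 3: UPDATE e=18 (auto-commit; committed e=18)
Op 4: BEGIN: in_txn=True, pending={}
Op 5: COMMIT: merged [] into committed; committed now {b=5, d=12, e=18}
Op 6: UPDATE d=19 (auto-commit; committed d=19)
Op 7: UPDATE d=29 (auto-commit; committed d=29)
Final committed: {b=5, d=29, e=18}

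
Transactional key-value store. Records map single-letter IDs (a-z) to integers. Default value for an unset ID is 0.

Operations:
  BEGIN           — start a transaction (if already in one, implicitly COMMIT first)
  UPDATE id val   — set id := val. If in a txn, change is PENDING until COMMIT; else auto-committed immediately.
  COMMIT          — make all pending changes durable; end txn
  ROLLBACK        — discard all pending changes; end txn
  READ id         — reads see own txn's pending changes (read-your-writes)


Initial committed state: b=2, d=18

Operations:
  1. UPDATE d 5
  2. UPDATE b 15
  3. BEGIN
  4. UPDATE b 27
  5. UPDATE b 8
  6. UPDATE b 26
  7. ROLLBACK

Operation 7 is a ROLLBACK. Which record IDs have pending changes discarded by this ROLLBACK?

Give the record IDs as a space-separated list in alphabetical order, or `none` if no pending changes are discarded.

Answer: b

Derivation:
Initial committed: {b=2, d=18}
Op 1: UPDATE d=5 (auto-commit; committed d=5)
Op 2: UPDATE b=15 (auto-commit; committed b=15)
Op 3: BEGIN: in_txn=True, pending={}
Op 4: UPDATE b=27 (pending; pending now {b=27})
Op 5: UPDATE b=8 (pending; pending now {b=8})
Op 6: UPDATE b=26 (pending; pending now {b=26})
Op 7: ROLLBACK: discarded pending ['b']; in_txn=False
ROLLBACK at op 7 discards: ['b']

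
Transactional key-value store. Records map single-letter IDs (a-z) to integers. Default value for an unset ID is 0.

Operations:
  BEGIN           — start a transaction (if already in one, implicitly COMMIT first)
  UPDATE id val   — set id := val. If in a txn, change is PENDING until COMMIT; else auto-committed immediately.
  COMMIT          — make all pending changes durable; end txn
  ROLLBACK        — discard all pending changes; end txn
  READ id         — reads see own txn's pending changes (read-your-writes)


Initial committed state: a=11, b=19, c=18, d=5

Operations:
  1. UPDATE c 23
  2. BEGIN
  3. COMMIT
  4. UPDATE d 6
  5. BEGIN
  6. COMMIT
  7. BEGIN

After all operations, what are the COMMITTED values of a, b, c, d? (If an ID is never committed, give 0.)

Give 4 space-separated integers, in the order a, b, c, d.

Initial committed: {a=11, b=19, c=18, d=5}
Op 1: UPDATE c=23 (auto-commit; committed c=23)
Op 2: BEGIN: in_txn=True, pending={}
Op 3: COMMIT: merged [] into committed; committed now {a=11, b=19, c=23, d=5}
Op 4: UPDATE d=6 (auto-commit; committed d=6)
Op 5: BEGIN: in_txn=True, pending={}
Op 6: COMMIT: merged [] into committed; committed now {a=11, b=19, c=23, d=6}
Op 7: BEGIN: in_txn=True, pending={}
Final committed: {a=11, b=19, c=23, d=6}

Answer: 11 19 23 6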